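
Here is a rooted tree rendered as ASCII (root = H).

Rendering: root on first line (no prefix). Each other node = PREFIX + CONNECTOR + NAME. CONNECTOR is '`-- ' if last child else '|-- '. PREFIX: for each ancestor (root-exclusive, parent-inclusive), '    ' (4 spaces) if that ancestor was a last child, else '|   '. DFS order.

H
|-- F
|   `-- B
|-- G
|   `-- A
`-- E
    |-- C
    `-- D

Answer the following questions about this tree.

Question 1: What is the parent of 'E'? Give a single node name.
Answer: H

Derivation:
Scan adjacency: E appears as child of H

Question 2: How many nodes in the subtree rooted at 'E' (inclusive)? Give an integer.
Answer: 3

Derivation:
Subtree rooted at E contains: C, D, E
Count = 3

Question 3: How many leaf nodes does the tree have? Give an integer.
Answer: 4

Derivation:
Leaves (nodes with no children): A, B, C, D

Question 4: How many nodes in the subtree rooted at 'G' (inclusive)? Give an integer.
Answer: 2

Derivation:
Subtree rooted at G contains: A, G
Count = 2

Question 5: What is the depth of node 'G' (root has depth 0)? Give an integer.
Answer: 1

Derivation:
Path from root to G: H -> G
Depth = number of edges = 1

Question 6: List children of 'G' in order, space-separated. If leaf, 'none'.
Node G's children (from adjacency): A

Answer: A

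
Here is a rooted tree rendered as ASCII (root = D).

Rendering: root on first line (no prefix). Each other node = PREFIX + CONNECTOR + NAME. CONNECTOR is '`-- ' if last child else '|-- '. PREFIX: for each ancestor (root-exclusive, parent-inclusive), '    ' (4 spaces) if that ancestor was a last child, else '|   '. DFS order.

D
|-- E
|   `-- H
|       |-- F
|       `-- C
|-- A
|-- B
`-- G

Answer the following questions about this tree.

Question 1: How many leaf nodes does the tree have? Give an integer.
Leaves (nodes with no children): A, B, C, F, G

Answer: 5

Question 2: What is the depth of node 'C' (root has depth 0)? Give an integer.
Answer: 3

Derivation:
Path from root to C: D -> E -> H -> C
Depth = number of edges = 3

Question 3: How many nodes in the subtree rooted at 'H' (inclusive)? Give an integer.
Subtree rooted at H contains: C, F, H
Count = 3

Answer: 3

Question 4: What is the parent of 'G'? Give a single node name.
Scan adjacency: G appears as child of D

Answer: D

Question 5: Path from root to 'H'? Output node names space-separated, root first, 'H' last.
Walk down from root: D -> E -> H

Answer: D E H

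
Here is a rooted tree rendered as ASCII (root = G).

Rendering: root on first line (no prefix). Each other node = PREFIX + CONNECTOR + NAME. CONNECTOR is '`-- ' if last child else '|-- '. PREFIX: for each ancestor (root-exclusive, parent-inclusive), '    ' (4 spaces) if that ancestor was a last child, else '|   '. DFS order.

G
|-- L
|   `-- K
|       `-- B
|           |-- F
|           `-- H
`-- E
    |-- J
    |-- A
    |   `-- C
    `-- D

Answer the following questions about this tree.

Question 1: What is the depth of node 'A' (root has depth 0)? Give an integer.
Path from root to A: G -> E -> A
Depth = number of edges = 2

Answer: 2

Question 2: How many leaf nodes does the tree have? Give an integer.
Leaves (nodes with no children): C, D, F, H, J

Answer: 5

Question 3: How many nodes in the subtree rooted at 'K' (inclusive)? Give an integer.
Subtree rooted at K contains: B, F, H, K
Count = 4

Answer: 4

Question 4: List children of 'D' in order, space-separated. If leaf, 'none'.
Node D's children (from adjacency): (leaf)

Answer: none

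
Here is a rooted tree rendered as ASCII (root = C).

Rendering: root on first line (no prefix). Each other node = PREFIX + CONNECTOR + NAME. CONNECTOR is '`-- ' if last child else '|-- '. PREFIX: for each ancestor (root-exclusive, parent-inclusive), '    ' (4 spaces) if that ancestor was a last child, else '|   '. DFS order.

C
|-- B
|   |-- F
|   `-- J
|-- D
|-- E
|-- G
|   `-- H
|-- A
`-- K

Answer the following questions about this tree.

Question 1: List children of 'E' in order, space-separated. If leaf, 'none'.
Answer: none

Derivation:
Node E's children (from adjacency): (leaf)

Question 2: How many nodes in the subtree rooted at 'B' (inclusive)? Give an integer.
Answer: 3

Derivation:
Subtree rooted at B contains: B, F, J
Count = 3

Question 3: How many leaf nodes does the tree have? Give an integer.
Answer: 7

Derivation:
Leaves (nodes with no children): A, D, E, F, H, J, K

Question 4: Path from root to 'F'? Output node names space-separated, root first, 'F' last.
Answer: C B F

Derivation:
Walk down from root: C -> B -> F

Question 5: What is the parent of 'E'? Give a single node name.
Answer: C

Derivation:
Scan adjacency: E appears as child of C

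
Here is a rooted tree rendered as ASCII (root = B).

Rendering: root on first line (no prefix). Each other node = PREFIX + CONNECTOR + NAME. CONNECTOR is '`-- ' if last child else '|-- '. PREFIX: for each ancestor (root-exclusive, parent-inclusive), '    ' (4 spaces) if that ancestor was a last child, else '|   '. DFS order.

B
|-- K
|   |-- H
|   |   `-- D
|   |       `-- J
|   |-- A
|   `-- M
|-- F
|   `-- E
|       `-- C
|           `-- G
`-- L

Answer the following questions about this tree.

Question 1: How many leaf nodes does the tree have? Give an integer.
Answer: 5

Derivation:
Leaves (nodes with no children): A, G, J, L, M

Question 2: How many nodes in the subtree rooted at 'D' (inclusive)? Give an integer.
Subtree rooted at D contains: D, J
Count = 2

Answer: 2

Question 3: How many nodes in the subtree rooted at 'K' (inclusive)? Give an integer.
Answer: 6

Derivation:
Subtree rooted at K contains: A, D, H, J, K, M
Count = 6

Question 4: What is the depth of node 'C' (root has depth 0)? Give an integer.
Path from root to C: B -> F -> E -> C
Depth = number of edges = 3

Answer: 3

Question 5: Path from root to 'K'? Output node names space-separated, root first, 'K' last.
Walk down from root: B -> K

Answer: B K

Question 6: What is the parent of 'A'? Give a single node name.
Scan adjacency: A appears as child of K

Answer: K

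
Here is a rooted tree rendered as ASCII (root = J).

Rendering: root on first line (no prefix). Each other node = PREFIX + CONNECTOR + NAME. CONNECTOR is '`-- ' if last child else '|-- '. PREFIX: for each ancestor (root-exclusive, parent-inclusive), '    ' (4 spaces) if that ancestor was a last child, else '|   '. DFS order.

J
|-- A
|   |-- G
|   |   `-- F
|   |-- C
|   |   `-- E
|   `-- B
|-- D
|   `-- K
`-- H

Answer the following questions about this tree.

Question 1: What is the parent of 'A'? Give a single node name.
Scan adjacency: A appears as child of J

Answer: J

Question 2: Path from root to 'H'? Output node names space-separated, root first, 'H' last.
Answer: J H

Derivation:
Walk down from root: J -> H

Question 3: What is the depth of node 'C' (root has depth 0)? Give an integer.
Answer: 2

Derivation:
Path from root to C: J -> A -> C
Depth = number of edges = 2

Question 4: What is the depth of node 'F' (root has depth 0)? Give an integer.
Answer: 3

Derivation:
Path from root to F: J -> A -> G -> F
Depth = number of edges = 3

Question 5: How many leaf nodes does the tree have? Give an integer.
Answer: 5

Derivation:
Leaves (nodes with no children): B, E, F, H, K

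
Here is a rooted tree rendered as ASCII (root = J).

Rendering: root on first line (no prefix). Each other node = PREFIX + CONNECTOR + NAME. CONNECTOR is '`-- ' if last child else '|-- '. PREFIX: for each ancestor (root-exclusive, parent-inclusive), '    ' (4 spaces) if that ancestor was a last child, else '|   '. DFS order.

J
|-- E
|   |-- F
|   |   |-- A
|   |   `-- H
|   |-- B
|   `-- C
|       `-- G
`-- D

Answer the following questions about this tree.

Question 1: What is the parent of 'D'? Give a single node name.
Answer: J

Derivation:
Scan adjacency: D appears as child of J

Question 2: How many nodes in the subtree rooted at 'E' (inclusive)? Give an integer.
Subtree rooted at E contains: A, B, C, E, F, G, H
Count = 7

Answer: 7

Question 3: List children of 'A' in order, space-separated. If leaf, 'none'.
Node A's children (from adjacency): (leaf)

Answer: none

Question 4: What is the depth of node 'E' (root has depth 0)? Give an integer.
Answer: 1

Derivation:
Path from root to E: J -> E
Depth = number of edges = 1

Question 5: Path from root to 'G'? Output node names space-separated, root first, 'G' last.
Walk down from root: J -> E -> C -> G

Answer: J E C G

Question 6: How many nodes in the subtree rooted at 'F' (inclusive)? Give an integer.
Answer: 3

Derivation:
Subtree rooted at F contains: A, F, H
Count = 3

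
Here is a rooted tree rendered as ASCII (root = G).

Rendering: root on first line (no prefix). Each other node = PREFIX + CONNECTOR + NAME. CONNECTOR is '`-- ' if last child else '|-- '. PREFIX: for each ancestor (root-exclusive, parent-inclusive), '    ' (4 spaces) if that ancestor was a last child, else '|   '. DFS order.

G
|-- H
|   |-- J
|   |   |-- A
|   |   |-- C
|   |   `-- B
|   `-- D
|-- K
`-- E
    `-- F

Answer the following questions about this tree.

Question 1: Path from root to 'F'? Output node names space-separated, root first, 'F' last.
Walk down from root: G -> E -> F

Answer: G E F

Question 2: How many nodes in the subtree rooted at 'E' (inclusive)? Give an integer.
Answer: 2

Derivation:
Subtree rooted at E contains: E, F
Count = 2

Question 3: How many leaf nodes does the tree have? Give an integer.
Leaves (nodes with no children): A, B, C, D, F, K

Answer: 6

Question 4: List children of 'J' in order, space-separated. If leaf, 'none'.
Answer: A C B

Derivation:
Node J's children (from adjacency): A, C, B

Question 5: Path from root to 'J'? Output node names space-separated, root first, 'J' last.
Walk down from root: G -> H -> J

Answer: G H J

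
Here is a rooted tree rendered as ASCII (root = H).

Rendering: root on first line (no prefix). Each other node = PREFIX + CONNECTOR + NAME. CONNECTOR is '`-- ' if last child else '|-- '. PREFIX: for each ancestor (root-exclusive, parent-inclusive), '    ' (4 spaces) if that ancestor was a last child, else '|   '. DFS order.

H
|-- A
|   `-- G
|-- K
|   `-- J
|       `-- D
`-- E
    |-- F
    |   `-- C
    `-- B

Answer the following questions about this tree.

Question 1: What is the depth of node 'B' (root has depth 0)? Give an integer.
Answer: 2

Derivation:
Path from root to B: H -> E -> B
Depth = number of edges = 2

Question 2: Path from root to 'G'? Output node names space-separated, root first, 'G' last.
Answer: H A G

Derivation:
Walk down from root: H -> A -> G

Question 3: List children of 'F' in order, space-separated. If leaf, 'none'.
Answer: C

Derivation:
Node F's children (from adjacency): C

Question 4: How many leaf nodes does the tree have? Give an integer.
Answer: 4

Derivation:
Leaves (nodes with no children): B, C, D, G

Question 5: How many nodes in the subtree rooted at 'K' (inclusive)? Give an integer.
Answer: 3

Derivation:
Subtree rooted at K contains: D, J, K
Count = 3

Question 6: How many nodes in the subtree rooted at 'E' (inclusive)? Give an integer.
Subtree rooted at E contains: B, C, E, F
Count = 4

Answer: 4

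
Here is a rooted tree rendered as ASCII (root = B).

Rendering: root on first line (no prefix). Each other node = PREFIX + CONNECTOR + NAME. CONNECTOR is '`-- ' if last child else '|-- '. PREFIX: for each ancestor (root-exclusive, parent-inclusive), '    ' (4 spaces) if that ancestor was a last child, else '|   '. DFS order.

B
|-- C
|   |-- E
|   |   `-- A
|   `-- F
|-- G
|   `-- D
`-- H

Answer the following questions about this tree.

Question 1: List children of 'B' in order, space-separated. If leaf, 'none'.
Node B's children (from adjacency): C, G, H

Answer: C G H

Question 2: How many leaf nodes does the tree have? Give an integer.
Leaves (nodes with no children): A, D, F, H

Answer: 4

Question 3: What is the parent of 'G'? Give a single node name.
Scan adjacency: G appears as child of B

Answer: B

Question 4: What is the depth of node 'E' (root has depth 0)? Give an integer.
Answer: 2

Derivation:
Path from root to E: B -> C -> E
Depth = number of edges = 2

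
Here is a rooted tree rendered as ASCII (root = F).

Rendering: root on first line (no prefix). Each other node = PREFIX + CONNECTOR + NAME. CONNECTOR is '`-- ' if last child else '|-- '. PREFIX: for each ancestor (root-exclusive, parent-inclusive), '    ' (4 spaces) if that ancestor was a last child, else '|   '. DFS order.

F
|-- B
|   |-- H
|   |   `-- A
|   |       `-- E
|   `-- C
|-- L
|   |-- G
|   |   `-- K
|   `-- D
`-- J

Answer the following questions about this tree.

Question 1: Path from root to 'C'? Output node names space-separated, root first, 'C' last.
Answer: F B C

Derivation:
Walk down from root: F -> B -> C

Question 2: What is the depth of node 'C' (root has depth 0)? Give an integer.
Path from root to C: F -> B -> C
Depth = number of edges = 2

Answer: 2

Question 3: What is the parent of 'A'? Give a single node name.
Answer: H

Derivation:
Scan adjacency: A appears as child of H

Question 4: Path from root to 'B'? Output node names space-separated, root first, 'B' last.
Walk down from root: F -> B

Answer: F B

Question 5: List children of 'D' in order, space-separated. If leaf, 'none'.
Node D's children (from adjacency): (leaf)

Answer: none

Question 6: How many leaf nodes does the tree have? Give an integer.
Answer: 5

Derivation:
Leaves (nodes with no children): C, D, E, J, K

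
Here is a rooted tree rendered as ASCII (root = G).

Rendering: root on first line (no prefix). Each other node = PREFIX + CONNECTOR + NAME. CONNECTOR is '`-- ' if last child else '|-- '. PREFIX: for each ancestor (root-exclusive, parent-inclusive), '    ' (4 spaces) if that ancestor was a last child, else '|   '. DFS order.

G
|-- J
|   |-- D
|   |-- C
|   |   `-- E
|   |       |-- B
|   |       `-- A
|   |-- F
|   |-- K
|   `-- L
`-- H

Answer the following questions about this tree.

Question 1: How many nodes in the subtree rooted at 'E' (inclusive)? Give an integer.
Answer: 3

Derivation:
Subtree rooted at E contains: A, B, E
Count = 3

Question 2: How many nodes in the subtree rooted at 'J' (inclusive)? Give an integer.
Answer: 9

Derivation:
Subtree rooted at J contains: A, B, C, D, E, F, J, K, L
Count = 9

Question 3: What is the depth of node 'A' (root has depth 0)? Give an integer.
Path from root to A: G -> J -> C -> E -> A
Depth = number of edges = 4

Answer: 4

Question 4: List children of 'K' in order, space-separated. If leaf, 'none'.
Node K's children (from adjacency): (leaf)

Answer: none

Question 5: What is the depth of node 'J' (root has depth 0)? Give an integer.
Path from root to J: G -> J
Depth = number of edges = 1

Answer: 1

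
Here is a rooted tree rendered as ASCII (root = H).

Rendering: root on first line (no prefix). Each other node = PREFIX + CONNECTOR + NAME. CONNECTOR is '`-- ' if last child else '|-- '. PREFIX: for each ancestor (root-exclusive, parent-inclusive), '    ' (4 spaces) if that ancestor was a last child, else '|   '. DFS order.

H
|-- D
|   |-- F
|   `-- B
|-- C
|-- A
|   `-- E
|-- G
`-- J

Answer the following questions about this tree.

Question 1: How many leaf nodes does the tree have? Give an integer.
Answer: 6

Derivation:
Leaves (nodes with no children): B, C, E, F, G, J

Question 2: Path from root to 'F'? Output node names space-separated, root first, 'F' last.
Answer: H D F

Derivation:
Walk down from root: H -> D -> F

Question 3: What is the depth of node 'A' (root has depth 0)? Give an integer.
Path from root to A: H -> A
Depth = number of edges = 1

Answer: 1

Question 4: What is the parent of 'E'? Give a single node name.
Scan adjacency: E appears as child of A

Answer: A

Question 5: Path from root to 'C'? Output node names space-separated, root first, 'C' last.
Answer: H C

Derivation:
Walk down from root: H -> C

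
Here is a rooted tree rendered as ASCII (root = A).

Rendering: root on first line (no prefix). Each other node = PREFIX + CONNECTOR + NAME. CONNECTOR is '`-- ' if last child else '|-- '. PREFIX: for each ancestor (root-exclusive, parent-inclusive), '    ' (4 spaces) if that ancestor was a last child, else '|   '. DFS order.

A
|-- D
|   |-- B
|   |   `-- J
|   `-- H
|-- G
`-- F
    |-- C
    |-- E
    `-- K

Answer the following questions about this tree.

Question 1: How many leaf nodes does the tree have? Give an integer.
Leaves (nodes with no children): C, E, G, H, J, K

Answer: 6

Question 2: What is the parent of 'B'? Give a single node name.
Scan adjacency: B appears as child of D

Answer: D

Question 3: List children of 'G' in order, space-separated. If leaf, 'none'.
Answer: none

Derivation:
Node G's children (from adjacency): (leaf)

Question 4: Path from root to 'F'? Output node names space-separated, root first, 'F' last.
Walk down from root: A -> F

Answer: A F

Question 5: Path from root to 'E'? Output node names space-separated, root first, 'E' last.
Answer: A F E

Derivation:
Walk down from root: A -> F -> E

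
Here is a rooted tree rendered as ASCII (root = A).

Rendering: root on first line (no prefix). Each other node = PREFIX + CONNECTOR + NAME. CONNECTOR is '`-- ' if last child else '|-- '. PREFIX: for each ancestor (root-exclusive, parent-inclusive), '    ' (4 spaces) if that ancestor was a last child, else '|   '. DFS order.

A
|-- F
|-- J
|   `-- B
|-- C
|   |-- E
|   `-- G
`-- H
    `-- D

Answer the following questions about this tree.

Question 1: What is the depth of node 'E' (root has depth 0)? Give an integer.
Path from root to E: A -> C -> E
Depth = number of edges = 2

Answer: 2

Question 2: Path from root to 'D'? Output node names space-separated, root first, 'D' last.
Walk down from root: A -> H -> D

Answer: A H D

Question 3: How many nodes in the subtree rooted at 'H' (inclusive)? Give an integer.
Answer: 2

Derivation:
Subtree rooted at H contains: D, H
Count = 2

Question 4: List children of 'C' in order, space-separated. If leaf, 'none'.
Answer: E G

Derivation:
Node C's children (from adjacency): E, G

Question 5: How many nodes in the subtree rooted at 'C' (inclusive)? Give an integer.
Subtree rooted at C contains: C, E, G
Count = 3

Answer: 3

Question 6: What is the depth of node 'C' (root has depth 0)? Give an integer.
Answer: 1

Derivation:
Path from root to C: A -> C
Depth = number of edges = 1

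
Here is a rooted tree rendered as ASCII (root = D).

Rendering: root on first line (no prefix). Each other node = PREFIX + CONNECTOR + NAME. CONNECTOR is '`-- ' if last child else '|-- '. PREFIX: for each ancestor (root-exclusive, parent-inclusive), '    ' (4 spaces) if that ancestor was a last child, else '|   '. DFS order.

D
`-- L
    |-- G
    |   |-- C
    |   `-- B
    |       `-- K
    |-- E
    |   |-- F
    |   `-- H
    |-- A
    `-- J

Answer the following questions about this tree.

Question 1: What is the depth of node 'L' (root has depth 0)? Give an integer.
Answer: 1

Derivation:
Path from root to L: D -> L
Depth = number of edges = 1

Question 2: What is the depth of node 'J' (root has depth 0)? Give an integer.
Answer: 2

Derivation:
Path from root to J: D -> L -> J
Depth = number of edges = 2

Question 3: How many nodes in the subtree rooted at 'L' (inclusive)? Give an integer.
Subtree rooted at L contains: A, B, C, E, F, G, H, J, K, L
Count = 10

Answer: 10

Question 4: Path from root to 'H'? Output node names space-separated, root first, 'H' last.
Walk down from root: D -> L -> E -> H

Answer: D L E H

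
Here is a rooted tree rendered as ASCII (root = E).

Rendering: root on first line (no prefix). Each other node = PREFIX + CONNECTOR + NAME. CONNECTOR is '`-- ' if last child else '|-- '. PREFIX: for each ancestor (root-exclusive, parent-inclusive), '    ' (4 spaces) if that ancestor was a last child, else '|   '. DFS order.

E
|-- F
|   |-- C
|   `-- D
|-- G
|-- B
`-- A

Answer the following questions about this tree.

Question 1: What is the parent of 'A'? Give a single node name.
Scan adjacency: A appears as child of E

Answer: E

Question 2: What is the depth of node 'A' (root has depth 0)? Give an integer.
Path from root to A: E -> A
Depth = number of edges = 1

Answer: 1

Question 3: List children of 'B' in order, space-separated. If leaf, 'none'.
Answer: none

Derivation:
Node B's children (from adjacency): (leaf)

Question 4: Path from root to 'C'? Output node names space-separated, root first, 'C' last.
Walk down from root: E -> F -> C

Answer: E F C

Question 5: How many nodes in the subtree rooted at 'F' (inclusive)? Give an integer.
Answer: 3

Derivation:
Subtree rooted at F contains: C, D, F
Count = 3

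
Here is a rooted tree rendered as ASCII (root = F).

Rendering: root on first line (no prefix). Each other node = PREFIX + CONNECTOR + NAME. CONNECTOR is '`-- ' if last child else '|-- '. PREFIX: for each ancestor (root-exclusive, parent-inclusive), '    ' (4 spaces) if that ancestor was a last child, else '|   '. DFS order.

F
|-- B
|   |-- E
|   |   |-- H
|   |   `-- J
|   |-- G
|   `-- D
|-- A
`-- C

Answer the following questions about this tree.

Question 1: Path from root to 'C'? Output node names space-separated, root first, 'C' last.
Answer: F C

Derivation:
Walk down from root: F -> C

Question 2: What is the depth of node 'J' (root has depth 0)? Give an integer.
Path from root to J: F -> B -> E -> J
Depth = number of edges = 3

Answer: 3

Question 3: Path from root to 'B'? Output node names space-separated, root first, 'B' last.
Walk down from root: F -> B

Answer: F B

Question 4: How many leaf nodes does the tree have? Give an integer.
Leaves (nodes with no children): A, C, D, G, H, J

Answer: 6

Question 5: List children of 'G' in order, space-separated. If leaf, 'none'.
Answer: none

Derivation:
Node G's children (from adjacency): (leaf)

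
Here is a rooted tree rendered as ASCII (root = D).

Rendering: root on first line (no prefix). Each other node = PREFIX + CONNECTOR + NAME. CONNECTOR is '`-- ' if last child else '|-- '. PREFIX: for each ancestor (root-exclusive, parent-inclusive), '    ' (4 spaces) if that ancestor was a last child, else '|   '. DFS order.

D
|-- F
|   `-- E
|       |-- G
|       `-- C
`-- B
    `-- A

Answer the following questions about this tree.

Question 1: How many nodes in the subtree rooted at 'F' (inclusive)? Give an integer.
Answer: 4

Derivation:
Subtree rooted at F contains: C, E, F, G
Count = 4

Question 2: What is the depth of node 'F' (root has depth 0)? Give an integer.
Path from root to F: D -> F
Depth = number of edges = 1

Answer: 1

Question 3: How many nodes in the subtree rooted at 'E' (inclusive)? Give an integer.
Subtree rooted at E contains: C, E, G
Count = 3

Answer: 3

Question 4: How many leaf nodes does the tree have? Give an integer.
Leaves (nodes with no children): A, C, G

Answer: 3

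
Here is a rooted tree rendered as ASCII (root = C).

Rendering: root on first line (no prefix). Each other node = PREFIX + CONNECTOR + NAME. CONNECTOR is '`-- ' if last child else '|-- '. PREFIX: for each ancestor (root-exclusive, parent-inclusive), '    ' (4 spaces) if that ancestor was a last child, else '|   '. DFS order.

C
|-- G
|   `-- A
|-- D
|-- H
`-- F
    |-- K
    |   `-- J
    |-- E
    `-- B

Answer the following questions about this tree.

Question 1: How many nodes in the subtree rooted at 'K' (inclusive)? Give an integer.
Answer: 2

Derivation:
Subtree rooted at K contains: J, K
Count = 2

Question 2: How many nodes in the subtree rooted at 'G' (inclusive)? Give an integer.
Answer: 2

Derivation:
Subtree rooted at G contains: A, G
Count = 2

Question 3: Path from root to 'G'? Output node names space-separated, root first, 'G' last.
Walk down from root: C -> G

Answer: C G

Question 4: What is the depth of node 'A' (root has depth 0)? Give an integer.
Path from root to A: C -> G -> A
Depth = number of edges = 2

Answer: 2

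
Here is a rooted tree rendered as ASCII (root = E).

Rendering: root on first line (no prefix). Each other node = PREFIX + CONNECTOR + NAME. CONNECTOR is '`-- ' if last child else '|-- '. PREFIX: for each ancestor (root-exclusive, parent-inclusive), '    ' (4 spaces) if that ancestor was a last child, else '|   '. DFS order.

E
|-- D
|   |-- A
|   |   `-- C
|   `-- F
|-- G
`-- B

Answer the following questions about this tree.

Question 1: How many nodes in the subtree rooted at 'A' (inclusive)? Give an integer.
Answer: 2

Derivation:
Subtree rooted at A contains: A, C
Count = 2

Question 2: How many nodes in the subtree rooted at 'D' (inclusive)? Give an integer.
Subtree rooted at D contains: A, C, D, F
Count = 4

Answer: 4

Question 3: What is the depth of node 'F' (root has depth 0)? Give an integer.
Path from root to F: E -> D -> F
Depth = number of edges = 2

Answer: 2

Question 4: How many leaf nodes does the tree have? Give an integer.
Leaves (nodes with no children): B, C, F, G

Answer: 4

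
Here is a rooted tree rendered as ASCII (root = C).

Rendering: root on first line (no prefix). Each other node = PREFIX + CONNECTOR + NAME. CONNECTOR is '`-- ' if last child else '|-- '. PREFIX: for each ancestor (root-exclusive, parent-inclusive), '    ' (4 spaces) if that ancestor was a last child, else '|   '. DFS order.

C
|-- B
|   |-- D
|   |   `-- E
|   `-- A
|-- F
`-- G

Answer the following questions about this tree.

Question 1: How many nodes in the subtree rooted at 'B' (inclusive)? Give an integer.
Subtree rooted at B contains: A, B, D, E
Count = 4

Answer: 4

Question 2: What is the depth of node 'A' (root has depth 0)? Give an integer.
Answer: 2

Derivation:
Path from root to A: C -> B -> A
Depth = number of edges = 2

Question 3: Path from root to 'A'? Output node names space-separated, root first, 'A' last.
Walk down from root: C -> B -> A

Answer: C B A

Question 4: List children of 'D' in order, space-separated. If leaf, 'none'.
Answer: E

Derivation:
Node D's children (from adjacency): E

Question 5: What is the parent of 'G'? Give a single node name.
Scan adjacency: G appears as child of C

Answer: C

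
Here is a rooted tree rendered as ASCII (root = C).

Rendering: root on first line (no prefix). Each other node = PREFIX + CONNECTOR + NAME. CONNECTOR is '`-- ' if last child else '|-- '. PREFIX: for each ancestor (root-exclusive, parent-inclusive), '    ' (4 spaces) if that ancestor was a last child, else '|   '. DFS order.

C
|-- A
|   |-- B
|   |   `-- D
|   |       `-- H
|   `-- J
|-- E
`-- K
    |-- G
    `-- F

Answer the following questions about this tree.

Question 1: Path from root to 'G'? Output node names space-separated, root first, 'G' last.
Walk down from root: C -> K -> G

Answer: C K G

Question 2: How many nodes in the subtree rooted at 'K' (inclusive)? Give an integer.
Subtree rooted at K contains: F, G, K
Count = 3

Answer: 3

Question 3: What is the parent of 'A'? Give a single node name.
Scan adjacency: A appears as child of C

Answer: C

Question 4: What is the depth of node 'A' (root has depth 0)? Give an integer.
Path from root to A: C -> A
Depth = number of edges = 1

Answer: 1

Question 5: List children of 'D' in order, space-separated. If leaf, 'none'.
Answer: H

Derivation:
Node D's children (from adjacency): H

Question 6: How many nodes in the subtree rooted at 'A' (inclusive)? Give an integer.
Subtree rooted at A contains: A, B, D, H, J
Count = 5

Answer: 5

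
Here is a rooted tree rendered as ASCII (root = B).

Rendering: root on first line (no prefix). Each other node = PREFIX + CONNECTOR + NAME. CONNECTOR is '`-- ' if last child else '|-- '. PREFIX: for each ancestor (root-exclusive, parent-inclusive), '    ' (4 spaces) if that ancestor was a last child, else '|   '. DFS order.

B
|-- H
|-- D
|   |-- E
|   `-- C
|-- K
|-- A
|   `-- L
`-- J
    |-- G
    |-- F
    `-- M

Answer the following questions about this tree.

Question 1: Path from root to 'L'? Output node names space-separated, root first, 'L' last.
Answer: B A L

Derivation:
Walk down from root: B -> A -> L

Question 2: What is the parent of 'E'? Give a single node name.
Scan adjacency: E appears as child of D

Answer: D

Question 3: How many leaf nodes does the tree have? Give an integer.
Leaves (nodes with no children): C, E, F, G, H, K, L, M

Answer: 8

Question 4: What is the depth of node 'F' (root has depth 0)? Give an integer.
Answer: 2

Derivation:
Path from root to F: B -> J -> F
Depth = number of edges = 2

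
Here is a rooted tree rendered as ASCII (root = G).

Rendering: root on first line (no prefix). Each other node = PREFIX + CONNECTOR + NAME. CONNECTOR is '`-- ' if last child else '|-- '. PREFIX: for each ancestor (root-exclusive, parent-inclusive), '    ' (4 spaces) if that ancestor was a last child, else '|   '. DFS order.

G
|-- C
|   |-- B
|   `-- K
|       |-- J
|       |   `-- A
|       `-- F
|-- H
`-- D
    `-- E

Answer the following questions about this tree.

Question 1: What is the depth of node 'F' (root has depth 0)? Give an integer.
Answer: 3

Derivation:
Path from root to F: G -> C -> K -> F
Depth = number of edges = 3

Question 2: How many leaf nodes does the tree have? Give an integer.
Leaves (nodes with no children): A, B, E, F, H

Answer: 5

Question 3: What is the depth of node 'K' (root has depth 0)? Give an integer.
Answer: 2

Derivation:
Path from root to K: G -> C -> K
Depth = number of edges = 2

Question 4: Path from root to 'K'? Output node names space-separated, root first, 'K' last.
Walk down from root: G -> C -> K

Answer: G C K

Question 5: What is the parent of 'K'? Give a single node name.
Answer: C

Derivation:
Scan adjacency: K appears as child of C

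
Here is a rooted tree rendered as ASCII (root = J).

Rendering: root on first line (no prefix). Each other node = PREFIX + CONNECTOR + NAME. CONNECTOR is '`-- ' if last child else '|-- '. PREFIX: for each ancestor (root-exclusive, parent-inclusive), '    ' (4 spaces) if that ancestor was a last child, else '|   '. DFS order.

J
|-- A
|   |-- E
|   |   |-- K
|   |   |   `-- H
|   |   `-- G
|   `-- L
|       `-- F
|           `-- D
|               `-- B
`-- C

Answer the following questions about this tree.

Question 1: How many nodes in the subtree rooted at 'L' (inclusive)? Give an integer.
Subtree rooted at L contains: B, D, F, L
Count = 4

Answer: 4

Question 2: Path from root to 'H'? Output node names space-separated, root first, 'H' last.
Answer: J A E K H

Derivation:
Walk down from root: J -> A -> E -> K -> H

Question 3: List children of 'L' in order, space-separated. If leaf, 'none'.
Answer: F

Derivation:
Node L's children (from adjacency): F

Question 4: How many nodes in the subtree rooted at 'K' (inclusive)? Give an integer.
Answer: 2

Derivation:
Subtree rooted at K contains: H, K
Count = 2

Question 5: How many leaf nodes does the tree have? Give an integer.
Leaves (nodes with no children): B, C, G, H

Answer: 4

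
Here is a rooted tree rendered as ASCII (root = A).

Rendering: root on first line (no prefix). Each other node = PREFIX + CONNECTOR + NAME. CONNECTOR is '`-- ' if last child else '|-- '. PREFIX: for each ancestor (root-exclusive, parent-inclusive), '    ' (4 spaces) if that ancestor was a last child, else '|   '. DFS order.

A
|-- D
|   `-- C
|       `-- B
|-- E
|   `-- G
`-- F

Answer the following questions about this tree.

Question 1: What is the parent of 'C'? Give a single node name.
Scan adjacency: C appears as child of D

Answer: D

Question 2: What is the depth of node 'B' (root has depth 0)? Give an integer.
Answer: 3

Derivation:
Path from root to B: A -> D -> C -> B
Depth = number of edges = 3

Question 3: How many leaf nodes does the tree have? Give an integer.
Answer: 3

Derivation:
Leaves (nodes with no children): B, F, G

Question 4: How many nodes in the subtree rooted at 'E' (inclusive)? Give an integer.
Answer: 2

Derivation:
Subtree rooted at E contains: E, G
Count = 2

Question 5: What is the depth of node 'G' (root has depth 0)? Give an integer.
Path from root to G: A -> E -> G
Depth = number of edges = 2

Answer: 2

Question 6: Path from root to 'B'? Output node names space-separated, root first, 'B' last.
Answer: A D C B

Derivation:
Walk down from root: A -> D -> C -> B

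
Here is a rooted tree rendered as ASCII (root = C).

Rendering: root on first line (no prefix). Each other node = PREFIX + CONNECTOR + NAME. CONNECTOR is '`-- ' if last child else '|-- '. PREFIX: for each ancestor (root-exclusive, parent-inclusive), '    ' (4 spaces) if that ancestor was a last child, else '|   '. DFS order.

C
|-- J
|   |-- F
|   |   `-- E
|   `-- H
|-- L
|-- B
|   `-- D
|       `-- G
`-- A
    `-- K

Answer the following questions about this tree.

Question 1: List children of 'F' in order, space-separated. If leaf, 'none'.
Node F's children (from adjacency): E

Answer: E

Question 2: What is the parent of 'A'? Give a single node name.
Answer: C

Derivation:
Scan adjacency: A appears as child of C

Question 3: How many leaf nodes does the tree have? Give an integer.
Leaves (nodes with no children): E, G, H, K, L

Answer: 5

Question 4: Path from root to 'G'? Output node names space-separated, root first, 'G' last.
Answer: C B D G

Derivation:
Walk down from root: C -> B -> D -> G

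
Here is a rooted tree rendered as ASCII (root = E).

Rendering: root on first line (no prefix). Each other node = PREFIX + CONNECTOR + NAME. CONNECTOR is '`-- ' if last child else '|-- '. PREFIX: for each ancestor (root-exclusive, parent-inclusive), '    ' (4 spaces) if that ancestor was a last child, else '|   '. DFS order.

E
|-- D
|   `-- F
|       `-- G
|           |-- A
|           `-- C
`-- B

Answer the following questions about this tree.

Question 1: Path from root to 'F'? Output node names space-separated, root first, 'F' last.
Walk down from root: E -> D -> F

Answer: E D F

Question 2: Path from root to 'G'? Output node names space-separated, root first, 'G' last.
Answer: E D F G

Derivation:
Walk down from root: E -> D -> F -> G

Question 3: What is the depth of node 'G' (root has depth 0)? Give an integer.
Answer: 3

Derivation:
Path from root to G: E -> D -> F -> G
Depth = number of edges = 3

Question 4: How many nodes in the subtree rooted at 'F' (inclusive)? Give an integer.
Answer: 4

Derivation:
Subtree rooted at F contains: A, C, F, G
Count = 4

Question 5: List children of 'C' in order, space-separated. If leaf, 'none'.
Answer: none

Derivation:
Node C's children (from adjacency): (leaf)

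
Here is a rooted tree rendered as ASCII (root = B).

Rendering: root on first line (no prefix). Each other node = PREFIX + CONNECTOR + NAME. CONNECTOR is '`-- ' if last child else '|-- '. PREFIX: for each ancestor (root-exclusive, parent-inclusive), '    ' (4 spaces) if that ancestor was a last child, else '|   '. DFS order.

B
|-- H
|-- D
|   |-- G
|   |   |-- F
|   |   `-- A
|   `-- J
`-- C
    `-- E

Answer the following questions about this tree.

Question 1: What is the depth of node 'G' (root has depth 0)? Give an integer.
Path from root to G: B -> D -> G
Depth = number of edges = 2

Answer: 2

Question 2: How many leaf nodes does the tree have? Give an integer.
Answer: 5

Derivation:
Leaves (nodes with no children): A, E, F, H, J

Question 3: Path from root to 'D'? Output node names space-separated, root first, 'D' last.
Walk down from root: B -> D

Answer: B D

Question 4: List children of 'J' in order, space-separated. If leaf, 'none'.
Node J's children (from adjacency): (leaf)

Answer: none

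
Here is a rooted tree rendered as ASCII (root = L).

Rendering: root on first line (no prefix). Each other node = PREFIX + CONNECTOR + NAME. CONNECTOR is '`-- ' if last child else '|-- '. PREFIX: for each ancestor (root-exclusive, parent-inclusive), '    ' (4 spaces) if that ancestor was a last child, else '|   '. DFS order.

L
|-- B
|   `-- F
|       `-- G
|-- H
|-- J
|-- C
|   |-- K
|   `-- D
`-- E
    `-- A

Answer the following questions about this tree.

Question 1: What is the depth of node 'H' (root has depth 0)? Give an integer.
Answer: 1

Derivation:
Path from root to H: L -> H
Depth = number of edges = 1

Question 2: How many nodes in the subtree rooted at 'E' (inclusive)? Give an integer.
Answer: 2

Derivation:
Subtree rooted at E contains: A, E
Count = 2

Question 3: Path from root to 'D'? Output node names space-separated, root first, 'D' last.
Answer: L C D

Derivation:
Walk down from root: L -> C -> D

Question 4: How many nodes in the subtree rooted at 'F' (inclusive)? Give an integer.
Answer: 2

Derivation:
Subtree rooted at F contains: F, G
Count = 2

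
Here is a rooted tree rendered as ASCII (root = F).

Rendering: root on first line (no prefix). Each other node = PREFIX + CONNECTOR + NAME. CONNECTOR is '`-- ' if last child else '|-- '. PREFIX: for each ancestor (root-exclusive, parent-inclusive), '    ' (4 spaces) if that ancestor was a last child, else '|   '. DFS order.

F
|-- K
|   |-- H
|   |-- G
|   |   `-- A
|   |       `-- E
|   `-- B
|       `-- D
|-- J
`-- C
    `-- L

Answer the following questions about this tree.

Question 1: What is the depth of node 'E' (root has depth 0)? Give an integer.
Answer: 4

Derivation:
Path from root to E: F -> K -> G -> A -> E
Depth = number of edges = 4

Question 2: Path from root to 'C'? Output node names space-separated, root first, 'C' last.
Answer: F C

Derivation:
Walk down from root: F -> C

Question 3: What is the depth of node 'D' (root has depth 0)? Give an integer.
Answer: 3

Derivation:
Path from root to D: F -> K -> B -> D
Depth = number of edges = 3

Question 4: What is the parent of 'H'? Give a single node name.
Answer: K

Derivation:
Scan adjacency: H appears as child of K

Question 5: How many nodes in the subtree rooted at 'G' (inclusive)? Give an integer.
Subtree rooted at G contains: A, E, G
Count = 3

Answer: 3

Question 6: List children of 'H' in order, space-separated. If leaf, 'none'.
Answer: none

Derivation:
Node H's children (from adjacency): (leaf)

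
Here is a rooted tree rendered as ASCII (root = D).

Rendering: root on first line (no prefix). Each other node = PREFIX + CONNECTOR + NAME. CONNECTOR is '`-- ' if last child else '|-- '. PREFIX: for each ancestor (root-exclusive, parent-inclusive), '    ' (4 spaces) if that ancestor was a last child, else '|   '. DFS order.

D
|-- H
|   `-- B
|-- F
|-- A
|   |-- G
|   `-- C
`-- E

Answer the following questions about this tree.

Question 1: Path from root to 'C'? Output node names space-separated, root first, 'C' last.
Answer: D A C

Derivation:
Walk down from root: D -> A -> C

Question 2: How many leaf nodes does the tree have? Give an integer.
Answer: 5

Derivation:
Leaves (nodes with no children): B, C, E, F, G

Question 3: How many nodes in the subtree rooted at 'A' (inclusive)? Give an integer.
Answer: 3

Derivation:
Subtree rooted at A contains: A, C, G
Count = 3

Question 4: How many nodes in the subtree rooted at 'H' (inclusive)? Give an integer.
Subtree rooted at H contains: B, H
Count = 2

Answer: 2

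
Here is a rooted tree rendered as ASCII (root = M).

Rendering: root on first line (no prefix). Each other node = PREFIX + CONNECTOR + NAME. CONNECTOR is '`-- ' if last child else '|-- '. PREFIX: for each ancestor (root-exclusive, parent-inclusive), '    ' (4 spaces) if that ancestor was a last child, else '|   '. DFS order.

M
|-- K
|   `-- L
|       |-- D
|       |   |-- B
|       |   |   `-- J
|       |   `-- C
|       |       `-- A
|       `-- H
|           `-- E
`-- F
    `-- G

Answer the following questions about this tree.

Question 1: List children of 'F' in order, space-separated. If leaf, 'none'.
Answer: G

Derivation:
Node F's children (from adjacency): G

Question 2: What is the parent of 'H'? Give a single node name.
Answer: L

Derivation:
Scan adjacency: H appears as child of L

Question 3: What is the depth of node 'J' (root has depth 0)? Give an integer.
Path from root to J: M -> K -> L -> D -> B -> J
Depth = number of edges = 5

Answer: 5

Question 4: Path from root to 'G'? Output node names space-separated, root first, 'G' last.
Answer: M F G

Derivation:
Walk down from root: M -> F -> G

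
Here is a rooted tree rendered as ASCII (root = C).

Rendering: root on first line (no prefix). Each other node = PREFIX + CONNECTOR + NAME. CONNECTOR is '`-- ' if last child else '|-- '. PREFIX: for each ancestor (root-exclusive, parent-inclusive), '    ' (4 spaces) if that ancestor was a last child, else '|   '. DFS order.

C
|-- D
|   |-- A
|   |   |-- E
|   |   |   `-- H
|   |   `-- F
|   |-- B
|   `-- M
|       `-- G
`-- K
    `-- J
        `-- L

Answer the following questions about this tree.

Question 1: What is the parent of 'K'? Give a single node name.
Scan adjacency: K appears as child of C

Answer: C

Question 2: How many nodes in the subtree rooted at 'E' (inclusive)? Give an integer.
Answer: 2

Derivation:
Subtree rooted at E contains: E, H
Count = 2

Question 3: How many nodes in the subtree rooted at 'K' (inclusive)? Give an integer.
Subtree rooted at K contains: J, K, L
Count = 3

Answer: 3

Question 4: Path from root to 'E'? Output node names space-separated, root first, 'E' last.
Walk down from root: C -> D -> A -> E

Answer: C D A E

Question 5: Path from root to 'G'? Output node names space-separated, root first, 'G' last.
Answer: C D M G

Derivation:
Walk down from root: C -> D -> M -> G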